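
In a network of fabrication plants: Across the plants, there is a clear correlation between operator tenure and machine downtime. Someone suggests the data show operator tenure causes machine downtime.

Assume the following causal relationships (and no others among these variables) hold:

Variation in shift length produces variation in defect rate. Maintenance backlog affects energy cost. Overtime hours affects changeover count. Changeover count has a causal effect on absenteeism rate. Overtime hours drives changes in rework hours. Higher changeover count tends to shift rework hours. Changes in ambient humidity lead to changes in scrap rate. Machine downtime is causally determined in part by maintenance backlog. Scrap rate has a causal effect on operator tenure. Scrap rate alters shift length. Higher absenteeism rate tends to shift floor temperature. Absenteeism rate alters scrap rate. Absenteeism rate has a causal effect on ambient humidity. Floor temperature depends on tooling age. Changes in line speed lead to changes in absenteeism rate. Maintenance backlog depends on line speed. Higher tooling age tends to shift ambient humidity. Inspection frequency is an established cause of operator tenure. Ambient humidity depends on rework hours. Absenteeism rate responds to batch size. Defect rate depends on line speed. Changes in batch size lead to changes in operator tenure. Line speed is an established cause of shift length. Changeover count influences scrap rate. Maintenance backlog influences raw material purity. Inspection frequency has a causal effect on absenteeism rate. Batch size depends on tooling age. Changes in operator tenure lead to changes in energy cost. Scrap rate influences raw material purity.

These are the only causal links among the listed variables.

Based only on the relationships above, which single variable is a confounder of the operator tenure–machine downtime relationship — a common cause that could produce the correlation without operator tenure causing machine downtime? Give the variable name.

Line speed has a causal path to operator tenure (line speed → absenteeism rate → scrap rate → operator tenure) and a separate causal path to machine downtime (line speed → maintenance backlog → machine downtime), so it is a common cause of both.
No stated relationship gives operator tenure a causal route to machine downtime, so the correlation is explained by the shared upstream cause rather than a direct effect.

line speed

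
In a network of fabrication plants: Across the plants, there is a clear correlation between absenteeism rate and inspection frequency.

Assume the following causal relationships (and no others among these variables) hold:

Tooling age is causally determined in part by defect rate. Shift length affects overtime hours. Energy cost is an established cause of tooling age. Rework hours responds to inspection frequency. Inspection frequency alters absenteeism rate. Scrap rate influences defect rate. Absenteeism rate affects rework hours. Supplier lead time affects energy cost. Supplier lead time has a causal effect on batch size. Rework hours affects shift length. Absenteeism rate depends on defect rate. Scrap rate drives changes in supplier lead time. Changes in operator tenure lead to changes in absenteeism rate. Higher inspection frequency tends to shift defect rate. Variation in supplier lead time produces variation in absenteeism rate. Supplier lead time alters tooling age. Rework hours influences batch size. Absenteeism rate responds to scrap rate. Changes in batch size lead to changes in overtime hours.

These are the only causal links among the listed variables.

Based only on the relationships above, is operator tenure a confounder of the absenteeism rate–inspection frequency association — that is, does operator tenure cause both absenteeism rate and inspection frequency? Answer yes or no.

Operator tenure has no stated causal path to inspection frequency. A confounder must cause both variables, so operator tenure does not qualify.

no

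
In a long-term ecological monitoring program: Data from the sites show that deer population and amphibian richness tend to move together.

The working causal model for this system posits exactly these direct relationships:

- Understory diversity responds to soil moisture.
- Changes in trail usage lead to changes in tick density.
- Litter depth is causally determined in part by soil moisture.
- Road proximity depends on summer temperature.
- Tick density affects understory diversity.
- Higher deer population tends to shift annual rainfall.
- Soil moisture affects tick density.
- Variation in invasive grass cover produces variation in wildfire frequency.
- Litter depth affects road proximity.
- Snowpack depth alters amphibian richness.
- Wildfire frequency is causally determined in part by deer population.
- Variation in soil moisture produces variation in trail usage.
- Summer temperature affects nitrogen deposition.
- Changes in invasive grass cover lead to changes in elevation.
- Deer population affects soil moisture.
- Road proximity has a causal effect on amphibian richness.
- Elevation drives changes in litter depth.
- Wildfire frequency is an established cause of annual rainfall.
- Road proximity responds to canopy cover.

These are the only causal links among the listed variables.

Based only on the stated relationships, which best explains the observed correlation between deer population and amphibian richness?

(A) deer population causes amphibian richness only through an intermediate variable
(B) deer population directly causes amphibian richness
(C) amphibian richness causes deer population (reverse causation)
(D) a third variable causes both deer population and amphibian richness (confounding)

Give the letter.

Deer population reaches amphibian richness through deer population → soil moisture → litter depth → road proximity → amphibian richness — an indirect causal chain with no direct deer population → amphibian richness link. No variable causes both deer population and amphibian richness, so confounding is ruled out; the effect is mediated.

A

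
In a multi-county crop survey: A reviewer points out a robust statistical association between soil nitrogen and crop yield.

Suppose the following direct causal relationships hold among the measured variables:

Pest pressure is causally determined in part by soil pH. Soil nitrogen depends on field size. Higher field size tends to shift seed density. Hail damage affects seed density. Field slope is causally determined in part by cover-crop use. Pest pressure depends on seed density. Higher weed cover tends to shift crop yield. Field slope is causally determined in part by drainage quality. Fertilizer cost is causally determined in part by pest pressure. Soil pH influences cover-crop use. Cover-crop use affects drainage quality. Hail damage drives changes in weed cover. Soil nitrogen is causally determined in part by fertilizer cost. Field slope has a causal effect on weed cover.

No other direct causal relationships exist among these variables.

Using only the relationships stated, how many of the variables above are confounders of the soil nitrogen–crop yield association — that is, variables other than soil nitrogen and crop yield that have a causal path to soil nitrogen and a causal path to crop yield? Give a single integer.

The common causes are: hail damage (to soil nitrogen via hail damage → seed density → pest pressure → fertilizer cost → soil nitrogen; to crop yield via hail damage → weed cover → crop yield); soil pH (to soil nitrogen via soil pH → pest pressure → fertilizer cost → soil nitrogen; to crop yield via soil pH → cover-crop use → field slope → weed cover → crop yield).
Every other variable lacks a causal path to at least one of soil nitrogen and crop yield.

2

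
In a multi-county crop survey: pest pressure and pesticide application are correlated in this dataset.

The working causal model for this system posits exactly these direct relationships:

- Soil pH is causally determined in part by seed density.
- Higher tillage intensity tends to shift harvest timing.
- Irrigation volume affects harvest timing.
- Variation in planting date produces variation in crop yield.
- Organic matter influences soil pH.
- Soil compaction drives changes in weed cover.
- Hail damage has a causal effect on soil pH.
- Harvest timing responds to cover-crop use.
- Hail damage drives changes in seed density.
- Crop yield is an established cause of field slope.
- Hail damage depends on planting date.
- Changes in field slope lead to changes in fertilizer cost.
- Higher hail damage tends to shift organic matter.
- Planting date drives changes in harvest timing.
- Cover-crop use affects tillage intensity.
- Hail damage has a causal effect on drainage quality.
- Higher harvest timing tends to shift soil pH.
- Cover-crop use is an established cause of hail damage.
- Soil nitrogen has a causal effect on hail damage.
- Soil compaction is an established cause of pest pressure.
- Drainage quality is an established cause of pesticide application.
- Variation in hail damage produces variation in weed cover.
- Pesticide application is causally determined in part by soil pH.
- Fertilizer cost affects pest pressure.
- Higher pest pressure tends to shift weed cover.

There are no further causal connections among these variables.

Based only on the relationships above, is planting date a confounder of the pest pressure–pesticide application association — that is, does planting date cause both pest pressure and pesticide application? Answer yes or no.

yes

Planting date has a causal path to pest pressure (planting date → crop yield → field slope → fertilizer cost → pest pressure) and to pesticide application (planting date → hail damage → drainage quality → pesticide application), so it is a common cause of both — a confounder.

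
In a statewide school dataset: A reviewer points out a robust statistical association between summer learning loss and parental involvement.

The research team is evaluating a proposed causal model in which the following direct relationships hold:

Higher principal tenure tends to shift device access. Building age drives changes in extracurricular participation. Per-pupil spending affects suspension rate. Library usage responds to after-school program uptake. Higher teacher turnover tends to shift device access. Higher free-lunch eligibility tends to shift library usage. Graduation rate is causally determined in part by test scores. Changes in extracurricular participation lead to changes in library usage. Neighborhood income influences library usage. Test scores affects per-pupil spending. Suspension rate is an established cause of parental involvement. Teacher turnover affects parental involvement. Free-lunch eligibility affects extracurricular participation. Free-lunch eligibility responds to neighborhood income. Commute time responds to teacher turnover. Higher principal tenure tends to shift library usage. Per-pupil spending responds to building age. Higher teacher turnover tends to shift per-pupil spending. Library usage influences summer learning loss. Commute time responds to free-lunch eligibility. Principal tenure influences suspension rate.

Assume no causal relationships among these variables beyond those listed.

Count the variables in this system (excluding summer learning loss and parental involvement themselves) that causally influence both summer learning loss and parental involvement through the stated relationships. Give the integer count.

2

The common causes are: building age (to summer learning loss via building age → extracurricular participation → library usage → summer learning loss; to parental involvement via building age → per-pupil spending → suspension rate → parental involvement); principal tenure (to summer learning loss via principal tenure → library usage → summer learning loss; to parental involvement via principal tenure → suspension rate → parental involvement).
Every other variable lacks a causal path to at least one of summer learning loss and parental involvement.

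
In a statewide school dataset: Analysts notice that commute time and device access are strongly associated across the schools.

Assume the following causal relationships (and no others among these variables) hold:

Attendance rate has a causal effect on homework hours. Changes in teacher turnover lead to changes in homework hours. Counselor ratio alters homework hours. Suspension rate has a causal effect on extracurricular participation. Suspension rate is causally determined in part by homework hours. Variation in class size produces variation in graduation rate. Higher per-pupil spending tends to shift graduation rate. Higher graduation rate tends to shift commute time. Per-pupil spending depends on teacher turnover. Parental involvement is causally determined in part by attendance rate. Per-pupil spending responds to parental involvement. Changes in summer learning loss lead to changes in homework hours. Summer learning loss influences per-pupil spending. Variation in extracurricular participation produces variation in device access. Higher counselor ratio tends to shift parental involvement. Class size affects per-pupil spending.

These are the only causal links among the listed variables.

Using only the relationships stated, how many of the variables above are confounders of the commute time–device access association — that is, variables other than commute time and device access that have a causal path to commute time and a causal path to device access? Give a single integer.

4

The common causes are: attendance rate (to commute time via attendance rate → parental involvement → per-pupil spending → graduation rate → commute time; to device access via attendance rate → homework hours → suspension rate → extracurricular participation → device access); counselor ratio (to commute time via counselor ratio → parental involvement → per-pupil spending → graduation rate → commute time; to device access via counselor ratio → homework hours → suspension rate → extracurricular participation → device access); summer learning loss (to commute time via summer learning loss → per-pupil spending → graduation rate → commute time; to device access via summer learning loss → homework hours → suspension rate → extracurricular participation → device access); teacher turnover (to commute time via teacher turnover → per-pupil spending → graduation rate → commute time; to device access via teacher turnover → homework hours → suspension rate → extracurricular participation → device access).
Every other variable lacks a causal path to at least one of commute time and device access.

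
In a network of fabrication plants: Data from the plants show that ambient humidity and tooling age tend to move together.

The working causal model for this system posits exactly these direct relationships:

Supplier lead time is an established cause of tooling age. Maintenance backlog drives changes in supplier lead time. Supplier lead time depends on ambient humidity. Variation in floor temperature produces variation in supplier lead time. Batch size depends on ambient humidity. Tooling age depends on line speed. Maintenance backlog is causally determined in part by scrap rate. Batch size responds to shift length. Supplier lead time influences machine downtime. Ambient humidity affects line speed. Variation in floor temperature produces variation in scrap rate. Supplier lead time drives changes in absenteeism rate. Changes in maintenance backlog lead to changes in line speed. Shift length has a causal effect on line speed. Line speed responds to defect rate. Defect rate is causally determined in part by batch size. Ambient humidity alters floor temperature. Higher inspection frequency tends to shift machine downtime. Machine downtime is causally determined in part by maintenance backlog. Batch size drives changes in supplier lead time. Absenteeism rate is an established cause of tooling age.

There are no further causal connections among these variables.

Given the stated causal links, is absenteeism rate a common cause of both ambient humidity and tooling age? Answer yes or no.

Absenteeism rate has no stated causal path to ambient humidity. A confounder must cause both variables, so absenteeism rate does not qualify.

no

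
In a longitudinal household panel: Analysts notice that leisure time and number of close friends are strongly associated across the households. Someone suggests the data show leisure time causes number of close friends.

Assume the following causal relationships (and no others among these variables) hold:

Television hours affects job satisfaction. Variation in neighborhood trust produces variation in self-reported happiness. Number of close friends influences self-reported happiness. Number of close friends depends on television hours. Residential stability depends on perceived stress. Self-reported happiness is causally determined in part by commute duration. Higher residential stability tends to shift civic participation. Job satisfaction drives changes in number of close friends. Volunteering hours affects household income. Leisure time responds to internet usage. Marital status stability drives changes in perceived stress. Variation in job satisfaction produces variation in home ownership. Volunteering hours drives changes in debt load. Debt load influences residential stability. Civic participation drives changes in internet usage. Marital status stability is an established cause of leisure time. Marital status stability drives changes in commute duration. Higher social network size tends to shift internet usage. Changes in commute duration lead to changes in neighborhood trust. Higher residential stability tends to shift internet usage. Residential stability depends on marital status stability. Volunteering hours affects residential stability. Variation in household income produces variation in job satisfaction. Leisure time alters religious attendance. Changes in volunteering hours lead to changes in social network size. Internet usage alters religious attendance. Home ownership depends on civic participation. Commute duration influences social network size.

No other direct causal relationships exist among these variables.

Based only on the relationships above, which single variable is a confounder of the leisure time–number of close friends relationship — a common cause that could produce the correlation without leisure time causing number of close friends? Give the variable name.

Volunteering hours has a causal path to leisure time (volunteering hours → residential stability → internet usage → leisure time) and a separate causal path to number of close friends (volunteering hours → household income → job satisfaction → number of close friends), so it is a common cause of both.
No stated relationship gives leisure time a causal route to number of close friends, so the correlation is explained by the shared upstream cause rather than a direct effect.

volunteering hours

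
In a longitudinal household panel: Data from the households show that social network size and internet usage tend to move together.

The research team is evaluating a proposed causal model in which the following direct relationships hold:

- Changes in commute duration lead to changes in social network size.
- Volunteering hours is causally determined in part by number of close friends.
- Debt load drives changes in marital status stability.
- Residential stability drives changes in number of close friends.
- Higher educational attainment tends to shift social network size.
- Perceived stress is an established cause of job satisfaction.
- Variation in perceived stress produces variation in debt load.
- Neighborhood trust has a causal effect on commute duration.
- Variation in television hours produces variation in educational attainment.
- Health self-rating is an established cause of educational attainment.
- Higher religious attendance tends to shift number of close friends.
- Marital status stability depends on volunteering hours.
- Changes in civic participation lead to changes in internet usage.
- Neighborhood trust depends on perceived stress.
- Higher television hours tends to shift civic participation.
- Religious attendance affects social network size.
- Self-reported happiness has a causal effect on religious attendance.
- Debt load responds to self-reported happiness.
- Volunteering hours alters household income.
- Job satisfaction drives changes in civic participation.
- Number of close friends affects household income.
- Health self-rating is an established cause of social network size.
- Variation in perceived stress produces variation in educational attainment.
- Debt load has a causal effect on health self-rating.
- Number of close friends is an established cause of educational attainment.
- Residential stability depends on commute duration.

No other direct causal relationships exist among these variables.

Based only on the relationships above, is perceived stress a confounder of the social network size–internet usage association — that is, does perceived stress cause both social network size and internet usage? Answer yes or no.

Perceived stress has a causal path to social network size (perceived stress → educational attainment → social network size) and to internet usage (perceived stress → job satisfaction → civic participation → internet usage), so it is a common cause of both — a confounder.

yes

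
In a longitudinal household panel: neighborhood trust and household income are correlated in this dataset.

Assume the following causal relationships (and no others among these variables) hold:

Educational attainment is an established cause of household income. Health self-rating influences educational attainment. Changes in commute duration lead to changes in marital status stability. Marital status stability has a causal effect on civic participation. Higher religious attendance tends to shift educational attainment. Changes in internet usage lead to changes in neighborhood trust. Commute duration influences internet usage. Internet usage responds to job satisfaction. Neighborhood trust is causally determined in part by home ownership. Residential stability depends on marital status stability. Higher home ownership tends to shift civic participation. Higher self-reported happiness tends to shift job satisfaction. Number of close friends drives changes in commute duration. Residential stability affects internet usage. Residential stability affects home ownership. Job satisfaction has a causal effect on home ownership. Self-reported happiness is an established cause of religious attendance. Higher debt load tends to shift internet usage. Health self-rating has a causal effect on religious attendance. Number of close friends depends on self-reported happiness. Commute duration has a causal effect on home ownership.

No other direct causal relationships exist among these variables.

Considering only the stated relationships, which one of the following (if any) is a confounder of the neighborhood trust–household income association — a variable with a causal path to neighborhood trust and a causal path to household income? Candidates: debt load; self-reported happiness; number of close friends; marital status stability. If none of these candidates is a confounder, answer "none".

self-reported happiness

Self-reported happiness causes neighborhood trust (self-reported happiness → job satisfaction → home ownership → neighborhood trust) and also causes household income (self-reported happiness → religious attendance → educational attainment → household income); it is a common cause of both.
Each of the other candidates lacks a causal path to at least one of neighborhood trust and household income, so they do not confound the relationship.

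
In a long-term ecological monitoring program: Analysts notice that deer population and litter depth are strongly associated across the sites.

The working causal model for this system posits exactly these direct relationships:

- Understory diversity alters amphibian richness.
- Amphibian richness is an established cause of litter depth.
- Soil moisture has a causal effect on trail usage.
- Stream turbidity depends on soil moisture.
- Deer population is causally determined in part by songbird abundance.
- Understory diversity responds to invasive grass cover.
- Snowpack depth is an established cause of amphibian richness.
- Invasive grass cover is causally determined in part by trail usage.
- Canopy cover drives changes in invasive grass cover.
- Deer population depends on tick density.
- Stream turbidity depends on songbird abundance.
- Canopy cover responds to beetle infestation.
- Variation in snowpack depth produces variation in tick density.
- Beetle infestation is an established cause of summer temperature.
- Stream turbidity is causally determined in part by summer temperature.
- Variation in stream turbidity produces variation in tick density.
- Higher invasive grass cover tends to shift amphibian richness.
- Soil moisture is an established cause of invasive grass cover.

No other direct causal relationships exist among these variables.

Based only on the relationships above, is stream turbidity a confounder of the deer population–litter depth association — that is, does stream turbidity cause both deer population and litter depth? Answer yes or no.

no

Stream turbidity has no stated causal path to litter depth. A confounder must cause both variables, so stream turbidity does not qualify.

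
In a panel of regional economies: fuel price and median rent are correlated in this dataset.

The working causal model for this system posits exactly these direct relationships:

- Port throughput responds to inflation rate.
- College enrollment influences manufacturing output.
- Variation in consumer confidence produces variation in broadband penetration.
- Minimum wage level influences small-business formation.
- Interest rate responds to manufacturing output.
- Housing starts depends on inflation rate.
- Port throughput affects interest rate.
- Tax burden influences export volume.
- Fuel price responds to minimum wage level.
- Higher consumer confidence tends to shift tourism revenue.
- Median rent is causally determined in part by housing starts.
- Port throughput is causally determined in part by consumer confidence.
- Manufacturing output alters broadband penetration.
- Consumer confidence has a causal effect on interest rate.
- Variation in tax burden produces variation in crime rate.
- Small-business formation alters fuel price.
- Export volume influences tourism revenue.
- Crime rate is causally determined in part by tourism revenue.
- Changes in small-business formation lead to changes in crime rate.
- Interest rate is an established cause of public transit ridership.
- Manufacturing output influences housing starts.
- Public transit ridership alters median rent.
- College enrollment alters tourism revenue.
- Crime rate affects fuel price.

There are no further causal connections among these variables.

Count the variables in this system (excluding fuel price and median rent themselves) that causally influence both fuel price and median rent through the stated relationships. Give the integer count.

The common causes are: college enrollment (to fuel price via college enrollment → tourism revenue → crime rate → fuel price; to median rent via college enrollment → manufacturing output → housing starts → median rent); consumer confidence (to fuel price via consumer confidence → tourism revenue → crime rate → fuel price; to median rent via consumer confidence → interest rate → public transit ridership → median rent).
Every other variable lacks a causal path to at least one of fuel price and median rent.

2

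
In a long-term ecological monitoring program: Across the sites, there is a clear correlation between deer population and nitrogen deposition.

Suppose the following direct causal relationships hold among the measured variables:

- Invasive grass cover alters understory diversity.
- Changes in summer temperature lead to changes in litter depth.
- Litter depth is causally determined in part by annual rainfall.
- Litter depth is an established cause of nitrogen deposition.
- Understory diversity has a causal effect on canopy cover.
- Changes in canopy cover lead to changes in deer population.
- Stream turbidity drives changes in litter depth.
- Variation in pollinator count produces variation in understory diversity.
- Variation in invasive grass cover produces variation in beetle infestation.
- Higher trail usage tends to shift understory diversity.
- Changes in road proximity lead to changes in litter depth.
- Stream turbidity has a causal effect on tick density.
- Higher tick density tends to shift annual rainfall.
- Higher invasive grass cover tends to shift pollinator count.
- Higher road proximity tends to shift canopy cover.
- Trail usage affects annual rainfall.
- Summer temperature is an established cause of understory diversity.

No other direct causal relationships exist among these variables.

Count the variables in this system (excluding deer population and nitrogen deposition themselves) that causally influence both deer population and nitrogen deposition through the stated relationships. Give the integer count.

The common causes are: road proximity (to deer population via road proximity → canopy cover → deer population; to nitrogen deposition via road proximity → litter depth → nitrogen deposition); summer temperature (to deer population via summer temperature → understory diversity → canopy cover → deer population; to nitrogen deposition via summer temperature → litter depth → nitrogen deposition); trail usage (to deer population via trail usage → understory diversity → canopy cover → deer population; to nitrogen deposition via trail usage → annual rainfall → litter depth → nitrogen deposition).
Every other variable lacks a causal path to at least one of deer population and nitrogen deposition.

3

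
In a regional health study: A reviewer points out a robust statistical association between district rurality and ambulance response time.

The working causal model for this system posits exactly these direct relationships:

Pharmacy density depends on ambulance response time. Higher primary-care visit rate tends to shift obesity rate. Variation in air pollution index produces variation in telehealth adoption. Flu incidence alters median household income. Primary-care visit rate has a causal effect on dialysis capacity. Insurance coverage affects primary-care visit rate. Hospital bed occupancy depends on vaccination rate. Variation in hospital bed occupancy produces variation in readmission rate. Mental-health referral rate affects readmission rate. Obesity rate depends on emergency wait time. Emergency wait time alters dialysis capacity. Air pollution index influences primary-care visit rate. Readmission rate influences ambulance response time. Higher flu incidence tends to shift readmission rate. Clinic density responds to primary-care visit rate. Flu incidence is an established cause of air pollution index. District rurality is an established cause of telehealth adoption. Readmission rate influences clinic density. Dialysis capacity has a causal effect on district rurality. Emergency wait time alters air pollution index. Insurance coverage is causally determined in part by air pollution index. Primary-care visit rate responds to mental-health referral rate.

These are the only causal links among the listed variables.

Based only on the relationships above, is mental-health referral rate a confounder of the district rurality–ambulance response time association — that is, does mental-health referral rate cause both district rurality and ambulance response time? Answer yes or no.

Mental-health referral rate has a causal path to district rurality (mental-health referral rate → primary-care visit rate → dialysis capacity → district rurality) and to ambulance response time (mental-health referral rate → readmission rate → ambulance response time), so it is a common cause of both — a confounder.

yes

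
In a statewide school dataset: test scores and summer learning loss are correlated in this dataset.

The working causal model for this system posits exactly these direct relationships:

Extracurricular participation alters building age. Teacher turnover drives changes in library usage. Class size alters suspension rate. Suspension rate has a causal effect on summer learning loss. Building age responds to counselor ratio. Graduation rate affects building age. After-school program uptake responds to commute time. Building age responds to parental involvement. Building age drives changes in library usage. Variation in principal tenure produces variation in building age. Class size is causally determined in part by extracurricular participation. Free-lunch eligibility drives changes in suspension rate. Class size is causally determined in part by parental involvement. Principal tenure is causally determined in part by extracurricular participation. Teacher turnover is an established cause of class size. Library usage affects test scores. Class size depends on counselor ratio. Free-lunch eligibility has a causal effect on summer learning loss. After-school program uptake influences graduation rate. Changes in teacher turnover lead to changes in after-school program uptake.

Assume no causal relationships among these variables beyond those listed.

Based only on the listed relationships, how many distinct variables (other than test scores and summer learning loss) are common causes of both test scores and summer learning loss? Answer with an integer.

4

The common causes are: counselor ratio (to test scores via counselor ratio → building age → library usage → test scores; to summer learning loss via counselor ratio → class size → suspension rate → summer learning loss); extracurricular participation (to test scores via extracurricular participation → building age → library usage → test scores; to summer learning loss via extracurricular participation → class size → suspension rate → summer learning loss); parental involvement (to test scores via parental involvement → building age → library usage → test scores; to summer learning loss via parental involvement → class size → suspension rate → summer learning loss); teacher turnover (to test scores via teacher turnover → library usage → test scores; to summer learning loss via teacher turnover → class size → suspension rate → summer learning loss).
Every other variable lacks a causal path to at least one of test scores and summer learning loss.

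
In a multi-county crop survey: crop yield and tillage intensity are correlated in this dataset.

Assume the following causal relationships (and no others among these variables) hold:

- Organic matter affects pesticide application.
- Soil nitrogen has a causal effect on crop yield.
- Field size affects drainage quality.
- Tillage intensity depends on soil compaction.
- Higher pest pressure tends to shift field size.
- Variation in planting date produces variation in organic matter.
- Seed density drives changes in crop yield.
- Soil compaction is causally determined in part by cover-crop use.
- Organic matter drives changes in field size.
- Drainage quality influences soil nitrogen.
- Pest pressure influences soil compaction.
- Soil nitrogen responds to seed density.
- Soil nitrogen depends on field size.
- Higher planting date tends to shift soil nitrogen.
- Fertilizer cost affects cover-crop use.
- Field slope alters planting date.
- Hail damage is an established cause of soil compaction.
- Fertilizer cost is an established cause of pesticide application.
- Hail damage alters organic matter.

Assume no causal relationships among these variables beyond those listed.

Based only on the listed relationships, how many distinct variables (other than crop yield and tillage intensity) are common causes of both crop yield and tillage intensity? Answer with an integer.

The common causes are: hail damage (to crop yield via hail damage → organic matter → field size → soil nitrogen → crop yield; to tillage intensity via hail damage → soil compaction → tillage intensity); pest pressure (to crop yield via pest pressure → field size → soil nitrogen → crop yield; to tillage intensity via pest pressure → soil compaction → tillage intensity).
Every other variable lacks a causal path to at least one of crop yield and tillage intensity.

2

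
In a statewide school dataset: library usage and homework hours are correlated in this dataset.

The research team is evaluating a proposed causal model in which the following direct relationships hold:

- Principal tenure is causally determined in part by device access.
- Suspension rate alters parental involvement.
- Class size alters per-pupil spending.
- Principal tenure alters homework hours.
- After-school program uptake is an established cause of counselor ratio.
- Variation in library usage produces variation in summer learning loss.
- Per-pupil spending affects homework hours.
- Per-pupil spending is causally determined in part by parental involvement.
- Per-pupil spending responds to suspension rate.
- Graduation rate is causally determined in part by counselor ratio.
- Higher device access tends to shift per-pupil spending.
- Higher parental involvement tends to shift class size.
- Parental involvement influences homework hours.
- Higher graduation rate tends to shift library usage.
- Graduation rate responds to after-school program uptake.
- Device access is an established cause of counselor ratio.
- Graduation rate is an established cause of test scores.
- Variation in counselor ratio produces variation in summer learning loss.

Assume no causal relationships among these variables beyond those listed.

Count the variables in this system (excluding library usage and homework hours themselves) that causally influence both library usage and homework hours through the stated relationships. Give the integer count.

The common causes are: device access (to library usage via device access → counselor ratio → graduation rate → library usage; to homework hours via device access → principal tenure → homework hours).
Every other variable lacks a causal path to at least one of library usage and homework hours.

1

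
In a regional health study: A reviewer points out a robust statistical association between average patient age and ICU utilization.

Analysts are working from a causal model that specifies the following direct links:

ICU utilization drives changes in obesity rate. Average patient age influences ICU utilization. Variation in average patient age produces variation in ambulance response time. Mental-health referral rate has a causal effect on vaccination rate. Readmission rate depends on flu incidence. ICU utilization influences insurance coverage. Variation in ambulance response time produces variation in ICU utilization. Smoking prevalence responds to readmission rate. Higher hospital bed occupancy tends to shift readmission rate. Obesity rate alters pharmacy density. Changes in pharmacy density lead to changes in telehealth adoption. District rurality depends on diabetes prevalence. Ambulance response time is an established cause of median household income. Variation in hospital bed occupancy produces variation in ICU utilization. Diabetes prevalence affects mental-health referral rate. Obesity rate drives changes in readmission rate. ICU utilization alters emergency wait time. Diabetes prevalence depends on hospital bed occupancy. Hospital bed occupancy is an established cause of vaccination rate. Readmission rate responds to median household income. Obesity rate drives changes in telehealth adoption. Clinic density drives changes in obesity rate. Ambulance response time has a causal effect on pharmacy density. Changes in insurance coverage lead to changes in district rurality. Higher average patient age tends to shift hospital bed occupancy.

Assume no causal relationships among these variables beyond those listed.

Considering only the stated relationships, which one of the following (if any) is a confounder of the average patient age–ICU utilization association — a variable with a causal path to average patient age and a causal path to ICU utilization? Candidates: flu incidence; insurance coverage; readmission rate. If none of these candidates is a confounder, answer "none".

none

None of the listed candidates has causal paths to both average patient age and ICU utilization in the stated relationships, so none is a common cause.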